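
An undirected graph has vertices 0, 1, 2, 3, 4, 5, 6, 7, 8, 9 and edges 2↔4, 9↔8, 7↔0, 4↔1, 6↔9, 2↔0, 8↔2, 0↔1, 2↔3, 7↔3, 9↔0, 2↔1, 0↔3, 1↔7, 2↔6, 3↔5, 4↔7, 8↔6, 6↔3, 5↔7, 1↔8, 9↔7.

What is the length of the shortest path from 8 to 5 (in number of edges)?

3

Distance 0: 8.
Distance 1: 1, 2, 6, 9.
Distance 2: 0, 3, 4, 7.
Distance 3: 5 — contains 5.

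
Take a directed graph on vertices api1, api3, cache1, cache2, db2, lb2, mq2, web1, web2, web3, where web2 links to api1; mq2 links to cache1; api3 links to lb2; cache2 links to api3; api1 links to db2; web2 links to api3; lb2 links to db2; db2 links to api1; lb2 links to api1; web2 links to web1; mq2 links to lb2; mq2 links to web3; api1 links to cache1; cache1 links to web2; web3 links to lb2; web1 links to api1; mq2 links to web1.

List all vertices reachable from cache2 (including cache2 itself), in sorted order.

Start at cache2.
Its neighbours: api3.
Then their neighbours: lb2.
Then next layer: api1, db2.
Then next layer: cache1.
Then next layer: web2.
Then next layer: web1.
Nothing further is reachable.

api1, api3, cache1, cache2, db2, lb2, web1, web2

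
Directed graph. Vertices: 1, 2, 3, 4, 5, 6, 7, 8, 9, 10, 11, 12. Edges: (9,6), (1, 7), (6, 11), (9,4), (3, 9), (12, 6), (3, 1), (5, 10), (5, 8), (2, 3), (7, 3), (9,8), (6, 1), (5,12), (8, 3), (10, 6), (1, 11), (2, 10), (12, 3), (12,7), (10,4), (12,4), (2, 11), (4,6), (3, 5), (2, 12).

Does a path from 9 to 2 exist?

Explore from 9.
Distance 1: reach 4, 6, 8.
Distance 2: reach 1, 3, 11.
Distance 3: reach 5, 7.
Distance 4: reach 10, 12.
The search from 9 is exhausted; no directed path reaches 2.

No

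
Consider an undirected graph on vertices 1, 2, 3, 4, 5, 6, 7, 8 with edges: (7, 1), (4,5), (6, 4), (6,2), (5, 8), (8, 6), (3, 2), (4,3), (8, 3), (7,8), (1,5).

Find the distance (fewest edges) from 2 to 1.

4

Distance 0: 2.
Distance 1: 3, 6.
Distance 2: 4, 8.
Distance 3: 5, 7.
Distance 4: 1 — contains 1.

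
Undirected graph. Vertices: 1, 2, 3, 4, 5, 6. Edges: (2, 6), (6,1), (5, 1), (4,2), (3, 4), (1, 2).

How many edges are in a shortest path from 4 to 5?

3

Distance 0: 4.
Distance 1: 2, 3.
Distance 2: 1, 6.
Distance 3: 5 — contains 5.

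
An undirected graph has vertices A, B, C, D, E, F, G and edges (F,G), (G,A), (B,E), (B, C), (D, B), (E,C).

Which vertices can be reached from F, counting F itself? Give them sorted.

Start at F.
Its neighbours: G.
Then their neighbours: A.
Nothing further is reachable.

A, F, G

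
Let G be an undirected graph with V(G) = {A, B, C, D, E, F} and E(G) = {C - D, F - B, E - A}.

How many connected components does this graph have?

3

From A: component {A, E}.
From B: component {B, F}.
From C: component {C, D}.
That's 3 components.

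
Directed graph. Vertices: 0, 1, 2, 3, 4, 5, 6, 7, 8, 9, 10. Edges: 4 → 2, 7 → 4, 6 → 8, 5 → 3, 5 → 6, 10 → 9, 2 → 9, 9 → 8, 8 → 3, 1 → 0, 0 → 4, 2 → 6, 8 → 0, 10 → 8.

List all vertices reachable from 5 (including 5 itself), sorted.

Start at 5.
Its neighbours: 3, 6.
Then their neighbours: 8.
Then next layer: 0.
Then next layer: 4.
Then next layer: 2.
Then next layer: 9.
Nothing further is reachable.

0, 2, 3, 4, 5, 6, 8, 9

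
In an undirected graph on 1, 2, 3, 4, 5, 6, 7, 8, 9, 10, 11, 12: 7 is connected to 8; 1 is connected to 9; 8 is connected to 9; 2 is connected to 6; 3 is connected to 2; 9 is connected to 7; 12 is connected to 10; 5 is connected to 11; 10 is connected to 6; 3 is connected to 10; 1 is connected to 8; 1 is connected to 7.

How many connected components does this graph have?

4

From 1: component {1, 7, 8, 9}.
From 2: component {2, 3, 6, 10, 12}.
From 4: component {4}.
From 5: component {5, 11}.
That's 4 components.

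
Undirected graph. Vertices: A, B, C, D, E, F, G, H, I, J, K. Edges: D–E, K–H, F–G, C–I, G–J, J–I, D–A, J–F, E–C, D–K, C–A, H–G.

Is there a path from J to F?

Explore from J.
Distance 1: reach F, G, I.
Found F.

Yes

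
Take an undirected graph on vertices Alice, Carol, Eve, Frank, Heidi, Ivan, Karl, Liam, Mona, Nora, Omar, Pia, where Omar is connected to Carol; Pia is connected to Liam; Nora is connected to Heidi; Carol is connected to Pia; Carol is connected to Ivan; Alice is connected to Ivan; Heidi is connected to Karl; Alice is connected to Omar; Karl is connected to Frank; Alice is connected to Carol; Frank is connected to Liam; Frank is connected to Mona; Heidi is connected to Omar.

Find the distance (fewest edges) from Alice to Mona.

5

Distance 0: Alice.
Distance 1: Carol, Ivan, Omar.
Distance 2: Heidi, Pia.
Distance 3: Karl, Liam, Nora.
Distance 4: Frank.
Distance 5: Mona — contains Mona.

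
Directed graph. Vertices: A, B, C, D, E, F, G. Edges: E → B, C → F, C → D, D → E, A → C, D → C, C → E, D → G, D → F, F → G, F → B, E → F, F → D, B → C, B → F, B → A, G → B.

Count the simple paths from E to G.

14

E→B→A→C→D→F→G
E→B→A→C→D→G
E→B→A→C→F→D→G
E→B→A→C→F→G
E→B→C→D→F→G
E→B→C→D→G
E→B→C→F→D→G
E→B→C→F→G
E→B→F→D→G
E→B→F→G
E→F→B→A→C→D→G
E→F→B→C→D→G
E→F→D→G
E→F→G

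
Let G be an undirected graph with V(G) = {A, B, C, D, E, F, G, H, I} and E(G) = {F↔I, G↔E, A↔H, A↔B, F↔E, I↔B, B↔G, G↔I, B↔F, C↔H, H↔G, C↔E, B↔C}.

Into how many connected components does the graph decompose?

From A: component {A, B, C, E, F, G, H, I}.
From D: component {D}.
That's 2 components.

2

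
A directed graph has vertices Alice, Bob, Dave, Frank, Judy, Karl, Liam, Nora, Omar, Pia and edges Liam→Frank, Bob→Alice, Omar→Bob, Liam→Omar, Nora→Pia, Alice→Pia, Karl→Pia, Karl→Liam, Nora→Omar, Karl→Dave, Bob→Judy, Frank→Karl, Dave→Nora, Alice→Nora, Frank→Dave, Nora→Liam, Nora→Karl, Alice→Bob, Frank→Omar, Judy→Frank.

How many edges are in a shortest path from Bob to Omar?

3

Distance 0: Bob.
Distance 1: Alice, Judy.
Distance 2: Frank, Nora, Pia.
Distance 3: Dave, Karl, Liam, Omar — contains Omar.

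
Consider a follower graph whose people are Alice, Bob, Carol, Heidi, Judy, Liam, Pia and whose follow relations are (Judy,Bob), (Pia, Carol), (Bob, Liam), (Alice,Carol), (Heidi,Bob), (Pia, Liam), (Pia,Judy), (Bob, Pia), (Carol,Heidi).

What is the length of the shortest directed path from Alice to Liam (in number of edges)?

Distance 0: Alice.
Distance 1: Carol.
Distance 2: Heidi.
Distance 3: Bob.
Distance 4: Liam, Pia — contains Liam.

4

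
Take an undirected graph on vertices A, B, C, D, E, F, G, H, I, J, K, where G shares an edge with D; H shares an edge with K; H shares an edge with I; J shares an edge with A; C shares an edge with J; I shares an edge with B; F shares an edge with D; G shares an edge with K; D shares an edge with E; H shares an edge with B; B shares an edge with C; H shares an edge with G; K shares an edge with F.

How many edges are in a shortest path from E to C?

5

Distance 0: E.
Distance 1: D.
Distance 2: F, G.
Distance 3: H, K.
Distance 4: B, I.
Distance 5: C — contains C.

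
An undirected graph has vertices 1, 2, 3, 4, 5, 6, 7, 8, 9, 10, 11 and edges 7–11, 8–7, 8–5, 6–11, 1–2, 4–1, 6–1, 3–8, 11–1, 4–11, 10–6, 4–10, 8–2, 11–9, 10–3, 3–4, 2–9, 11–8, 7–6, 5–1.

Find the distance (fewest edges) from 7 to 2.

Distance 0: 7.
Distance 1: 6, 8, 11.
Distance 2: 1, 2, 3, 4, 5, 9, 10 — contains 2.

2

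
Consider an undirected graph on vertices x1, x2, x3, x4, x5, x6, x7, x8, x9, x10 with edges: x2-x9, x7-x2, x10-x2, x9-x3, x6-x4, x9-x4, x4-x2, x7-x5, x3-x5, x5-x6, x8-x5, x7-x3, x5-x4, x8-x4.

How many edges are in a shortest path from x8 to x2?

Distance 0: x8.
Distance 1: x4, x5.
Distance 2: x2, x3, x6, x7, x9 — contains x2.

2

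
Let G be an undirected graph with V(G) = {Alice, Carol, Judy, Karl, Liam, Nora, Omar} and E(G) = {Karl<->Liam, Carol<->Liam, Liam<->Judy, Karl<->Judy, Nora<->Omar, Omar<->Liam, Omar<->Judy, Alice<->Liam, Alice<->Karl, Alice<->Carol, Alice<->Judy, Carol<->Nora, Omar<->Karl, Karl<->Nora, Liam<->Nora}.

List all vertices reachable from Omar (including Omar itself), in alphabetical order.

Start at Omar.
Its neighbours: Judy, Karl, Liam, Nora.
Then their neighbours: Alice, Carol.
Every vertex is now reached.

Alice, Carol, Judy, Karl, Liam, Nora, Omar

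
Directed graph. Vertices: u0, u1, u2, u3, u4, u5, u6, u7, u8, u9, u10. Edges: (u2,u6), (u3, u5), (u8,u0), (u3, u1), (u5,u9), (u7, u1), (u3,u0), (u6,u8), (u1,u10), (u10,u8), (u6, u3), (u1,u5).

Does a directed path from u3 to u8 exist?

Yes

Explore from u3.
Distance 1: reach u0, u1, u5.
Distance 2: reach u9, u10.
Distance 3: reach u8.
Found u8.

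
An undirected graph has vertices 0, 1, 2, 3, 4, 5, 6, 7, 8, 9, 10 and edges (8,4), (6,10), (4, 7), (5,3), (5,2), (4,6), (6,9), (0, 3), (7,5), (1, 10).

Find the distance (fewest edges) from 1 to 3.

6

Distance 0: 1.
Distance 1: 10.
Distance 2: 6.
Distance 3: 4, 9.
Distance 4: 7, 8.
Distance 5: 5.
Distance 6: 2, 3 — contains 3.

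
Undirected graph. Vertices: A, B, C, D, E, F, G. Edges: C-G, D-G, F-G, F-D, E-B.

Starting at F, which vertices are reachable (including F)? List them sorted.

C, D, F, G

Start at F.
Its neighbours: D, G.
Then their neighbours: C.
Nothing further is reachable.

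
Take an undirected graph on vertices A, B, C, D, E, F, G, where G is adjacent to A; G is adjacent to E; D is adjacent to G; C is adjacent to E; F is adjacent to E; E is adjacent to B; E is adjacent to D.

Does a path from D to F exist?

Yes

Explore from D.
Distance 1: reach E, G.
Distance 2: reach A, B, C, F.
Found F.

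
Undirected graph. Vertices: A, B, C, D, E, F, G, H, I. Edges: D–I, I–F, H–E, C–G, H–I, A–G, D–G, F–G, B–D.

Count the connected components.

From A: component {A, B, C, D, E, F, G, H, I}.
That's 1 component.

1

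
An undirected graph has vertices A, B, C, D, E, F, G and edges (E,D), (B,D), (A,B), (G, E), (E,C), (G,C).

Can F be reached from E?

Explore from E.
Distance 1: reach C, D, G.
Distance 2: reach B.
Distance 3: reach A.
The search is exhausted without reaching F; it lies in a different component.

No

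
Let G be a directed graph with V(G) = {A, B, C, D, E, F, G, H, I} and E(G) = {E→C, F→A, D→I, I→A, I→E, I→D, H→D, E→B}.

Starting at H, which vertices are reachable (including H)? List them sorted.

Start at H.
Its neighbours: D.
Then their neighbours: I.
Then next layer: A, E.
Then next layer: B, C.
Nothing further is reachable.

A, B, C, D, E, H, I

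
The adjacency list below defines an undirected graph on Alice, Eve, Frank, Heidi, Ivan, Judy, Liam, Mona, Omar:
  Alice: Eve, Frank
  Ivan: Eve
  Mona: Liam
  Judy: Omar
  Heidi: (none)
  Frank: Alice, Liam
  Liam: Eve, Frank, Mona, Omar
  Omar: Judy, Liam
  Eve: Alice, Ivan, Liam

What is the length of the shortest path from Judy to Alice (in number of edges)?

Distance 0: Judy.
Distance 1: Omar.
Distance 2: Liam.
Distance 3: Eve, Frank, Mona.
Distance 4: Alice, Ivan — contains Alice.

4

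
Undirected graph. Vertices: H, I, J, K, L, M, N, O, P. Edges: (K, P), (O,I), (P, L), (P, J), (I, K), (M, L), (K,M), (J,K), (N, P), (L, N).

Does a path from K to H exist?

No

Explore from K.
Distance 1: reach I, J, M, P.
Distance 2: reach L, N, O.
The search is exhausted without reaching H; it lies in a different component.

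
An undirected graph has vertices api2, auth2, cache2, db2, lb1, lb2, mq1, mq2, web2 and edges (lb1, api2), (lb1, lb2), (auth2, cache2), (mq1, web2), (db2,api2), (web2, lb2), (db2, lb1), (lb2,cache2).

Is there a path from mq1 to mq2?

Explore from mq1.
Distance 1: reach web2.
Distance 2: reach lb2.
Distance 3: reach cache2, lb1.
Distance 4: reach api2, auth2, db2.
The search is exhausted without reaching mq2; it lies in a different component.

No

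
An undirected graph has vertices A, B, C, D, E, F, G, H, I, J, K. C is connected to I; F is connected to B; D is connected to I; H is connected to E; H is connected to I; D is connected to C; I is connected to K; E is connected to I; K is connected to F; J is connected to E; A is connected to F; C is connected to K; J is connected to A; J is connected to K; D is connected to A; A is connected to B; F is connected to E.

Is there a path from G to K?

No

G has no edges, so nothing is reachable from it.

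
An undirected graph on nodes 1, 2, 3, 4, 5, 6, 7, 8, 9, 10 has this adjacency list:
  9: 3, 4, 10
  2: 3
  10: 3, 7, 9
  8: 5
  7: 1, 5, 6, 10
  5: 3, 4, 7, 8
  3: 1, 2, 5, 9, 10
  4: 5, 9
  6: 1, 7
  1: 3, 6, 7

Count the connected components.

From 1: component {1, 2, 3, 4, 5, 6, 7, 8, 9, 10}.
That's 1 component.

1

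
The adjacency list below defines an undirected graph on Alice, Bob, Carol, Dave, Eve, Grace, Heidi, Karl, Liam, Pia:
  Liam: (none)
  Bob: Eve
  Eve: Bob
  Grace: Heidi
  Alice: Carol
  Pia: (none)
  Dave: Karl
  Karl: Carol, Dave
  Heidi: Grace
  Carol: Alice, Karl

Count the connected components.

5

From Alice: component {Alice, Carol, Dave, Karl}.
From Bob: component {Bob, Eve}.
From Grace: component {Grace, Heidi}.
From Liam: component {Liam}.
From Pia: component {Pia}.
That's 5 components.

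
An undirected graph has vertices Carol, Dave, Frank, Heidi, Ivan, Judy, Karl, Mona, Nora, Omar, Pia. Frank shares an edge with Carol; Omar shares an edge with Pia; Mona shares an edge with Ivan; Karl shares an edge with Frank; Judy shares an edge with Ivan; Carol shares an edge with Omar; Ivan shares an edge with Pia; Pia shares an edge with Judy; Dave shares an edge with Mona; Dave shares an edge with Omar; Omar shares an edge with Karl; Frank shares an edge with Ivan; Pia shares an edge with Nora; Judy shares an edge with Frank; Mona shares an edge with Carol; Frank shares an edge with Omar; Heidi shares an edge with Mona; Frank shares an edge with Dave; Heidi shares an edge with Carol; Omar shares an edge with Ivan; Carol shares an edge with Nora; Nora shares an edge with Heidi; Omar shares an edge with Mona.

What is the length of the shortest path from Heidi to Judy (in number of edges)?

3

Distance 0: Heidi.
Distance 1: Carol, Mona, Nora.
Distance 2: Dave, Frank, Ivan, Omar, Pia.
Distance 3: Judy, Karl — contains Judy.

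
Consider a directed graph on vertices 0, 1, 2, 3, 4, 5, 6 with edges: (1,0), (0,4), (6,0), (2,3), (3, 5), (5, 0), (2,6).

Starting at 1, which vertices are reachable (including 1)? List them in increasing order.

Start at 1.
Its neighbours: 0.
Then their neighbours: 4.
Nothing further is reachable.

0, 1, 4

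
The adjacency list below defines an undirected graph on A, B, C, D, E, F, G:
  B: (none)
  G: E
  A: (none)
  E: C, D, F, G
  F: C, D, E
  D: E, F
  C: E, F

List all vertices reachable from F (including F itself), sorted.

C, D, E, F, G

Start at F.
Its neighbours: C, D, E.
Then their neighbours: G.
Nothing further is reachable.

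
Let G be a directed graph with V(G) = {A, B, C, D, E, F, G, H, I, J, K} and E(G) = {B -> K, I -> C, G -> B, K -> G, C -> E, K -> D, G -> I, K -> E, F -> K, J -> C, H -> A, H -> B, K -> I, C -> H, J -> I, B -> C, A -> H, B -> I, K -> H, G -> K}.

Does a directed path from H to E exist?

Explore from H.
Distance 1: reach A, B.
Distance 2: reach C, I, K.
Distance 3: reach D, E, G.
Found E.

Yes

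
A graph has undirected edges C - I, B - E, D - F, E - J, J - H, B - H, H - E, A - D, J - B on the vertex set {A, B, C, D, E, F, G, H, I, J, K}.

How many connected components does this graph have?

From A: component {A, D, F}.
From B: component {B, E, H, J}.
From C: component {C, I}.
From G: component {G}.
From K: component {K}.
That's 5 components.

5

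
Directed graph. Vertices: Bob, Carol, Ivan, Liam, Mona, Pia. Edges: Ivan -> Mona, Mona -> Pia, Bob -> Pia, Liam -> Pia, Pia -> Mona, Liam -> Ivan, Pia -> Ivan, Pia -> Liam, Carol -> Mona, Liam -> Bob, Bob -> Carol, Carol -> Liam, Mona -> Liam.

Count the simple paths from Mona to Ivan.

Mona→Liam→Bob→Pia→Ivan
Mona→Liam→Ivan
Mona→Liam→Pia→Ivan
Mona→Pia→Ivan
Mona→Pia→Liam→Ivan

5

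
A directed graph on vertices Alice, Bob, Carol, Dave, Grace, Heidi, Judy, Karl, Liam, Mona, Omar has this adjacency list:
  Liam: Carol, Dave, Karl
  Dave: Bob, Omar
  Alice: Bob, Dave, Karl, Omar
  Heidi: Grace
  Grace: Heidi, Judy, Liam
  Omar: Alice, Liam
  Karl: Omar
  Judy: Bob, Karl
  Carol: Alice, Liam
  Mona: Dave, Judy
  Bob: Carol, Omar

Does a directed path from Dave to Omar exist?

Explore from Dave.
Distance 1: reach Bob, Omar.
Found Omar.

Yes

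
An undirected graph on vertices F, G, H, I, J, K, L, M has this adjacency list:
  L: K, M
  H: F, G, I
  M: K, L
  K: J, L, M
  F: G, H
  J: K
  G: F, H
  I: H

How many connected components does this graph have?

From F: component {F, G, H, I}.
From J: component {J, K, L, M}.
That's 2 components.

2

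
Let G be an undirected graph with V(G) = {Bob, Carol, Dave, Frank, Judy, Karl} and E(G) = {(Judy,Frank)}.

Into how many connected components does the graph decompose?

From Bob: component {Bob}.
From Carol: component {Carol}.
From Dave: component {Dave}.
From Frank: component {Frank, Judy}.
From Karl: component {Karl}.
That's 5 components.

5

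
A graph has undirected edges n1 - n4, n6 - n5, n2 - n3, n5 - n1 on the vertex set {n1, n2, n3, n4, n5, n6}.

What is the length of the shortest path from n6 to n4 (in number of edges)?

Distance 0: n6.
Distance 1: n5.
Distance 2: n1.
Distance 3: n4 — contains n4.

3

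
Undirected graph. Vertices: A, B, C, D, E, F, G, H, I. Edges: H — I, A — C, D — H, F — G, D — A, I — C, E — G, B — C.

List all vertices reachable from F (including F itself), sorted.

Start at F.
Its neighbours: G.
Then their neighbours: E.
Nothing further is reachable.

E, F, G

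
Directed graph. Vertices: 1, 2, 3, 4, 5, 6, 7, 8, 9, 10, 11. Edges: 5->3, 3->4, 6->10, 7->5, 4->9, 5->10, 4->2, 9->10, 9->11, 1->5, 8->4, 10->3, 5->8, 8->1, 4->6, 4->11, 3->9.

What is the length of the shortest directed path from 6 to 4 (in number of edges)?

3

Distance 0: 6.
Distance 1: 10.
Distance 2: 3.
Distance 3: 4, 9 — contains 4.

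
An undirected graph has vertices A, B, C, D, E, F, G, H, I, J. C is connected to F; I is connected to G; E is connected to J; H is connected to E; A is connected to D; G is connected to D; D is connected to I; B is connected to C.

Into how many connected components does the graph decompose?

From A: component {A, D, G, I}.
From B: component {B, C, F}.
From E: component {E, H, J}.
That's 3 components.

3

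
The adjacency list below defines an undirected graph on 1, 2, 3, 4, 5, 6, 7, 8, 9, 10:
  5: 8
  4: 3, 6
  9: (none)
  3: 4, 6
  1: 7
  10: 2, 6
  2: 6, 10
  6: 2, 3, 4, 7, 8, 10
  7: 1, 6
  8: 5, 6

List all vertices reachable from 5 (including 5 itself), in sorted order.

1, 2, 3, 4, 5, 6, 7, 8, 10

Start at 5.
Its neighbours: 8.
Then their neighbours: 6.
Then next layer: 2, 3, 4, 7, 10.
Then next layer: 1.
Nothing further is reachable.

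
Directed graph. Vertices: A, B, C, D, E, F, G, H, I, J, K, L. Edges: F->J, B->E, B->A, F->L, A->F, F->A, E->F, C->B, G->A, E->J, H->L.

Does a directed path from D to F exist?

No

D has no outgoing edges, so nothing is reachable from it.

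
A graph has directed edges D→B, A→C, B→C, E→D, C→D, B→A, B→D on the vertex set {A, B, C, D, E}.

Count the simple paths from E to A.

E→D→B→A

1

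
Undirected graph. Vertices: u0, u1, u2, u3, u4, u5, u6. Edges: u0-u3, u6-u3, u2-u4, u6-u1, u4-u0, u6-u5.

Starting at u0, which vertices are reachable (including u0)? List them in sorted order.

u0, u1, u2, u3, u4, u5, u6

Start at u0.
Its neighbours: u3, u4.
Then their neighbours: u2, u6.
Then next layer: u1, u5.
Every vertex is now reached.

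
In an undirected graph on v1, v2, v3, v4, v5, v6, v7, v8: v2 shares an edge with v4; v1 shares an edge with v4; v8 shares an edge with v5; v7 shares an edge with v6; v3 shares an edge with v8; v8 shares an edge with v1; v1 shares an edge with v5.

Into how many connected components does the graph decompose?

2

From v1: component {v1, v2, v3, v4, v5, v8}.
From v6: component {v6, v7}.
That's 2 components.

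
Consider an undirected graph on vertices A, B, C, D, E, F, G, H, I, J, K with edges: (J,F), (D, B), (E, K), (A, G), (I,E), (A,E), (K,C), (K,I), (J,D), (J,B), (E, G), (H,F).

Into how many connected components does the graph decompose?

2

From A: component {A, C, E, G, I, K}.
From B: component {B, D, F, H, J}.
That's 2 components.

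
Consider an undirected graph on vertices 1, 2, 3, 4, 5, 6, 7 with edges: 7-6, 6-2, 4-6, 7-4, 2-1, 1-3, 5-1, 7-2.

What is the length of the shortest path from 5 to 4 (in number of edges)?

Distance 0: 5.
Distance 1: 1.
Distance 2: 2, 3.
Distance 3: 6, 7.
Distance 4: 4 — contains 4.

4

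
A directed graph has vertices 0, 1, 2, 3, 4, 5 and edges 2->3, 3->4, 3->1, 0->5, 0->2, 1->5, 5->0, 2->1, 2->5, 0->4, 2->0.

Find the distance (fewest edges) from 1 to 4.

Distance 0: 1.
Distance 1: 5.
Distance 2: 0.
Distance 3: 2, 4 — contains 4.

3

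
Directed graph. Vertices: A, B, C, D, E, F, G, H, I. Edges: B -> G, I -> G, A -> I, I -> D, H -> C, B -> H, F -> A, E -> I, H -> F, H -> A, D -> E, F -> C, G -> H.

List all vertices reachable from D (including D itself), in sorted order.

Start at D.
Its neighbours: E.
Then their neighbours: I.
Then next layer: G.
Then next layer: H.
Then next layer: A, C, F.
Nothing further is reachable.

A, C, D, E, F, G, H, I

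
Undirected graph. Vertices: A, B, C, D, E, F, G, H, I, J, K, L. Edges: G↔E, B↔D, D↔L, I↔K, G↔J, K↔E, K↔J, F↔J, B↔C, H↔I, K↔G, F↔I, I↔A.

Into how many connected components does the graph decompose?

2

From A: component {A, E, F, G, H, I, J, K}.
From B: component {B, C, D, L}.
That's 2 components.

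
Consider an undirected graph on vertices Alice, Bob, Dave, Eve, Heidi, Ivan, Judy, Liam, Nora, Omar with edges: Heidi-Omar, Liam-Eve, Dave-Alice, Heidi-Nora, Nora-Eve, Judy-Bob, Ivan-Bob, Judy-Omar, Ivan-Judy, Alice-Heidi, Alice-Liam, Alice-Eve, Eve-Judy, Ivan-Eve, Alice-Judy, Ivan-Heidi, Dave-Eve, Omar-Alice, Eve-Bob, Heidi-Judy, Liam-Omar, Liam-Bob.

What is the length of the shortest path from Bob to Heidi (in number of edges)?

Distance 0: Bob.
Distance 1: Eve, Ivan, Judy, Liam.
Distance 2: Alice, Dave, Heidi, Nora, Omar — contains Heidi.

2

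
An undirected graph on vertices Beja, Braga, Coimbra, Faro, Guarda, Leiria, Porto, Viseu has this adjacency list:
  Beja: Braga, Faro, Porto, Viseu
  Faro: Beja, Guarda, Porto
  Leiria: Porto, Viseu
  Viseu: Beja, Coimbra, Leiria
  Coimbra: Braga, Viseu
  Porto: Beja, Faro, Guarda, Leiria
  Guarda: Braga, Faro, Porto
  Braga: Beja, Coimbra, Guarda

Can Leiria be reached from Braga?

Yes

Explore from Braga.
Distance 1: reach Beja, Coimbra, Guarda.
Distance 2: reach Faro, Porto, Viseu.
Distance 3: reach Leiria.
Found Leiria.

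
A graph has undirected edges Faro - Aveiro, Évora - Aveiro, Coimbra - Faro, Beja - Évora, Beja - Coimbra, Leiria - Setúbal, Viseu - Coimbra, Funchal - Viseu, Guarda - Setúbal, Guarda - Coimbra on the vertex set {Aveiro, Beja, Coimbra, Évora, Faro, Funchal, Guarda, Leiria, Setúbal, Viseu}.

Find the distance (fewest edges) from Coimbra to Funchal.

2

Distance 0: Coimbra.
Distance 1: Beja, Faro, Guarda, Viseu.
Distance 2: Aveiro, Évora, Funchal, Setúbal — contains Funchal.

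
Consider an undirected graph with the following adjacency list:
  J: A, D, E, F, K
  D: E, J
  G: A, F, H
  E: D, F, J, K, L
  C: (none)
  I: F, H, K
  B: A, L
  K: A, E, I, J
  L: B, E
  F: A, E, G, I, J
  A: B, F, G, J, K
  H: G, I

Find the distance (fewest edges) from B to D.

Distance 0: B.
Distance 1: A, L.
Distance 2: E, F, G, J, K.
Distance 3: D, H, I — contains D.

3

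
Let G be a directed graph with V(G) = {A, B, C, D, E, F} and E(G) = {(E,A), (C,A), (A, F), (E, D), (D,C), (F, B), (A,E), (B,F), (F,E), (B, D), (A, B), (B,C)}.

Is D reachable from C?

Explore from C.
Distance 1: reach A.
Distance 2: reach B, E, F.
Distance 3: reach D.
Found D.

Yes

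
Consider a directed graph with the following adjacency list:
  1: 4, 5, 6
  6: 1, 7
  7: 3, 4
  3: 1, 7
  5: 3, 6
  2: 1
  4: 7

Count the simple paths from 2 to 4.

4

2→1→4
2→1→5→3→7→4
2→1→5→6→7→4
2→1→6→7→4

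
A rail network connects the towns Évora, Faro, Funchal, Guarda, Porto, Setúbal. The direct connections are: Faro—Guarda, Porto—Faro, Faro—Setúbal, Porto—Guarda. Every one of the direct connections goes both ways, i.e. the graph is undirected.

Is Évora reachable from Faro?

No

Explore from Faro.
Distance 1: reach Guarda, Porto, Setúbal.
The search is exhausted without reaching Évora; it lies in a different component.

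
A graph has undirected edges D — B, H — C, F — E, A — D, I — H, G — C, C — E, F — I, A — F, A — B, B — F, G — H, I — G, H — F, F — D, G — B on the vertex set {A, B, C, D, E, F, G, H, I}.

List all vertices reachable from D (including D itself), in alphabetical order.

A, B, C, D, E, F, G, H, I

Start at D.
Its neighbours: A, B, F.
Then their neighbours: E, G, H, I.
Then next layer: C.
Every vertex is now reached.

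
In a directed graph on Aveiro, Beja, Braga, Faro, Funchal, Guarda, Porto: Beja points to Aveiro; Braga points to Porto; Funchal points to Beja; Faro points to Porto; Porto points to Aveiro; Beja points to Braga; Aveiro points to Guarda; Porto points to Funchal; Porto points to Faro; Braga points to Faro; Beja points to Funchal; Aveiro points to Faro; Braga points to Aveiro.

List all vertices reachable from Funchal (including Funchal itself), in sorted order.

Start at Funchal.
Its neighbours: Beja.
Then their neighbours: Aveiro, Braga.
Then next layer: Faro, Guarda, Porto.
Every vertex is now reached.

Aveiro, Beja, Braga, Faro, Funchal, Guarda, Porto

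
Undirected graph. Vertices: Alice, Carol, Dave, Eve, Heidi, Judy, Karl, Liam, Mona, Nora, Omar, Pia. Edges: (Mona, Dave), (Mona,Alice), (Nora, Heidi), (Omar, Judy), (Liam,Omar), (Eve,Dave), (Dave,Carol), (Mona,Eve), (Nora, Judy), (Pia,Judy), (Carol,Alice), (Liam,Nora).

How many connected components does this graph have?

From Alice: component {Alice, Carol, Dave, Eve, Mona}.
From Heidi: component {Heidi, Judy, Liam, Nora, Omar, Pia}.
From Karl: component {Karl}.
That's 3 components.

3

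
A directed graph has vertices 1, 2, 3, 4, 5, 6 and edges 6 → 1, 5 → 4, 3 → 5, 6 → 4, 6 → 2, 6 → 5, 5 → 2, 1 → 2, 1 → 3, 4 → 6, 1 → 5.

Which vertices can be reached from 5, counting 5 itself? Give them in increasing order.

Start at 5.
Its neighbours: 2, 4.
Then their neighbours: 6.
Then next layer: 1.
Then next layer: 3.
Every vertex is now reached.

1, 2, 3, 4, 5, 6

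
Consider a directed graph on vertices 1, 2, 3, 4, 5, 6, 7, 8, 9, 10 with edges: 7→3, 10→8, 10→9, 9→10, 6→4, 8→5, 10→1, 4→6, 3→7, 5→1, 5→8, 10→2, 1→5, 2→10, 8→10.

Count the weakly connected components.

From 1: component {1, 2, 5, 8, 9, 10}.
From 3: component {3, 7}.
From 4: component {4, 6}.
That's 3 components.

3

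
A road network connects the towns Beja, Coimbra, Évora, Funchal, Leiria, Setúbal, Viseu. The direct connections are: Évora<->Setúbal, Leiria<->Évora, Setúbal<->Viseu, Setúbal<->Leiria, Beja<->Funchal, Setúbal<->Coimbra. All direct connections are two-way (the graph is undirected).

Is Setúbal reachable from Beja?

Explore from Beja.
Distance 1: reach Funchal.
The search is exhausted without reaching Setúbal; it lies in a different component.

No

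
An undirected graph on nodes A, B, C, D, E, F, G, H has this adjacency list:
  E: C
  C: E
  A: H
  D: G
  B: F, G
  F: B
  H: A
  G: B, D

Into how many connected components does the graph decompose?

From A: component {A, H}.
From B: component {B, D, F, G}.
From C: component {C, E}.
That's 3 components.

3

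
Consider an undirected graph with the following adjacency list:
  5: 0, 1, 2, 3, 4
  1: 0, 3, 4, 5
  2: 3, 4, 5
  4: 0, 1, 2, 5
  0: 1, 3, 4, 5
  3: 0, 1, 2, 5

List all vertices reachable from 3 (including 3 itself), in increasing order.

0, 1, 2, 3, 4, 5

Start at 3.
Its neighbours: 0, 1, 2, 5.
Then their neighbours: 4.
Every vertex is now reached.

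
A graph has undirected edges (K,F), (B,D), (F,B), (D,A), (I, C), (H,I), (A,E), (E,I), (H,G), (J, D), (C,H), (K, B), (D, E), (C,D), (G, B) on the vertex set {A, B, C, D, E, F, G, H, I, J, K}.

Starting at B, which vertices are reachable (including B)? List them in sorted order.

A, B, C, D, E, F, G, H, I, J, K

Start at B.
Its neighbours: D, F, G, K.
Then their neighbours: A, C, E, H, J.
Then next layer: I.
Every vertex is now reached.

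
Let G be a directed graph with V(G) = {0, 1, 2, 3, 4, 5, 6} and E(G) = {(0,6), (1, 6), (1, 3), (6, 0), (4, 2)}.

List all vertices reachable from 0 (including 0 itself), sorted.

0, 6

Start at 0.
Its neighbours: 6.
Nothing further is reachable.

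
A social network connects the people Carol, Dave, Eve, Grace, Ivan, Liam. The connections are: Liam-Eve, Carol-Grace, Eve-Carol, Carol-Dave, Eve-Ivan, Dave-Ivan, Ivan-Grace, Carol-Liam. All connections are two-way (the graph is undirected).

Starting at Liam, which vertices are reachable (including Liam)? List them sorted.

Start at Liam.
Its neighbours: Carol, Eve.
Then their neighbours: Dave, Grace, Ivan.
Every vertex is now reached.

Carol, Dave, Eve, Grace, Ivan, Liam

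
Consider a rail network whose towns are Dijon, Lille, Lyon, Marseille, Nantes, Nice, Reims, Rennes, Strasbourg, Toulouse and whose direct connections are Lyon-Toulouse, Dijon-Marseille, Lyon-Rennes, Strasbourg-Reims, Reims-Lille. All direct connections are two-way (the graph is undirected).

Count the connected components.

From Dijon: component {Dijon, Marseille}.
From Lille: component {Lille, Reims, Strasbourg}.
From Lyon: component {Lyon, Rennes, Toulouse}.
From Nantes: component {Nantes}.
From Nice: component {Nice}.
That's 5 components.

5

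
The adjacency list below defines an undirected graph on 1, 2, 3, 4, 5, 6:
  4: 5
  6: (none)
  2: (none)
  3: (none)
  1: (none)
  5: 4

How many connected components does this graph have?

From 1: component {1}.
From 2: component {2}.
From 3: component {3}.
From 4: component {4, 5}.
From 6: component {6}.
That's 5 components.

5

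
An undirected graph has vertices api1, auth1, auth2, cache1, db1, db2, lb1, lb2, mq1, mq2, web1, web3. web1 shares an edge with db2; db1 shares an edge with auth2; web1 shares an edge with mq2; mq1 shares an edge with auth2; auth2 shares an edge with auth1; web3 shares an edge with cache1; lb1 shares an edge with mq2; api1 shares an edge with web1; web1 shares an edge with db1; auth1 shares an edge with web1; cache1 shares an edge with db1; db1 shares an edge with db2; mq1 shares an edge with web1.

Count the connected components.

2

From api1: component {api1, auth1, auth2, cache1, db1, db2, lb1, mq1, mq2, web1, web3}.
From lb2: component {lb2}.
That's 2 components.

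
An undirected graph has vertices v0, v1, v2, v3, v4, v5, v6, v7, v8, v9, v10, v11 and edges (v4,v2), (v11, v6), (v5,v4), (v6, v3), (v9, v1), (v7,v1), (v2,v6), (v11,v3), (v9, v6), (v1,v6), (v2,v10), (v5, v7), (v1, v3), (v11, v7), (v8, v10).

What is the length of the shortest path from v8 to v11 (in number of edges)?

Distance 0: v8.
Distance 1: v10.
Distance 2: v2.
Distance 3: v4, v6.
Distance 4: v1, v3, v5, v9, v11 — contains v11.

4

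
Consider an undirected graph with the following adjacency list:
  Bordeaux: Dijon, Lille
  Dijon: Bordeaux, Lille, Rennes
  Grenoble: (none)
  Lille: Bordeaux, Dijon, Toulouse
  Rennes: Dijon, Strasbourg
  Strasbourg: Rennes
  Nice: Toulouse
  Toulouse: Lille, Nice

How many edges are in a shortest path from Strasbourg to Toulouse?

Distance 0: Strasbourg.
Distance 1: Rennes.
Distance 2: Dijon.
Distance 3: Bordeaux, Lille.
Distance 4: Toulouse — contains Toulouse.

4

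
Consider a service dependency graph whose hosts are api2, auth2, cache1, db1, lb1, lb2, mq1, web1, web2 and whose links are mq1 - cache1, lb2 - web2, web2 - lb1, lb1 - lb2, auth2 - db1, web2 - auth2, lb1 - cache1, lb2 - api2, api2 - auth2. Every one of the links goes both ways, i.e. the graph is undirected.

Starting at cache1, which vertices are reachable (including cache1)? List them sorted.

Start at cache1.
Its neighbours: lb1, mq1.
Then their neighbours: lb2, web2.
Then next layer: api2, auth2.
Then next layer: db1.
Nothing further is reachable.

api2, auth2, cache1, db1, lb1, lb2, mq1, web2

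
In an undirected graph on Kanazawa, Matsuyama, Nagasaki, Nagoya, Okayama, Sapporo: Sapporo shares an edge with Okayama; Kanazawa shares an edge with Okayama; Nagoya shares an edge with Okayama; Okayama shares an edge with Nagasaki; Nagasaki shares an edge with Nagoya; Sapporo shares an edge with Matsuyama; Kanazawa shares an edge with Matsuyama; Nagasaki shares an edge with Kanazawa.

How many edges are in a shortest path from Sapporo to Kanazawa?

Distance 0: Sapporo.
Distance 1: Matsuyama, Okayama.
Distance 2: Kanazawa, Nagasaki, Nagoya — contains Kanazawa.

2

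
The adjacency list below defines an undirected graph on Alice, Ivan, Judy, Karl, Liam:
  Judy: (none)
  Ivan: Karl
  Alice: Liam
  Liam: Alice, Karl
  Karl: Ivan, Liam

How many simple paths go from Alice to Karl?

Alice–Liam–Karl

1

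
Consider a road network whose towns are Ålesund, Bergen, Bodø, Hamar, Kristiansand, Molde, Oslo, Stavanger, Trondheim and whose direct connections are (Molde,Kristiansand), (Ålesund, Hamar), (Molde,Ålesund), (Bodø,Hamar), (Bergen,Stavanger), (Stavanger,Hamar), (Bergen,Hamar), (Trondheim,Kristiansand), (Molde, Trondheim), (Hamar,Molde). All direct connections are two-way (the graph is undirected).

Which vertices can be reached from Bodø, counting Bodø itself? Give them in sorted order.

Start at Bodø.
Its neighbours: Hamar.
Then their neighbours: Ålesund, Bergen, Molde, Stavanger.
Then next layer: Kristiansand, Trondheim.
Nothing further is reachable.

Ålesund, Bergen, Bodø, Hamar, Kristiansand, Molde, Stavanger, Trondheim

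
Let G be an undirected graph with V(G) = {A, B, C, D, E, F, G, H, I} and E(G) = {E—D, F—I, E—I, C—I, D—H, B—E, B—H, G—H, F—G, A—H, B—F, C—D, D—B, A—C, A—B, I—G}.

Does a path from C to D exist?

Explore from C.
Distance 1: reach A, D, I.
Found D.

Yes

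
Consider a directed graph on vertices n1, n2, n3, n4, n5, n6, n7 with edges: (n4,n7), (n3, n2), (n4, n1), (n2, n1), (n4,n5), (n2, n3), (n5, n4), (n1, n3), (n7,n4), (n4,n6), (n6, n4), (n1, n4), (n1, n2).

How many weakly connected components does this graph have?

1

From n1: component {n1, n2, n3, n4, n5, n6, n7}.
That's 1 component.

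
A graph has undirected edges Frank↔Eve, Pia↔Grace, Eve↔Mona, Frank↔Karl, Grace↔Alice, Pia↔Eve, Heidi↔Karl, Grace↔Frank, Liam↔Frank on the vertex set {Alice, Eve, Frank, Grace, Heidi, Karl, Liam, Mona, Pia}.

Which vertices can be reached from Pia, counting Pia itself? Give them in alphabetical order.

Start at Pia.
Its neighbours: Eve, Grace.
Then their neighbours: Alice, Frank, Mona.
Then next layer: Karl, Liam.
Then next layer: Heidi.
Every vertex is now reached.

Alice, Eve, Frank, Grace, Heidi, Karl, Liam, Mona, Pia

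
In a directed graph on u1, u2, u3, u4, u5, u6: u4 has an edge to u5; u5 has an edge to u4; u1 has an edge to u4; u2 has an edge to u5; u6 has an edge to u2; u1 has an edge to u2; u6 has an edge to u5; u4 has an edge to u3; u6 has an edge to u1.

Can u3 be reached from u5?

Yes

Explore from u5.
Distance 1: reach u4.
Distance 2: reach u3.
Found u3.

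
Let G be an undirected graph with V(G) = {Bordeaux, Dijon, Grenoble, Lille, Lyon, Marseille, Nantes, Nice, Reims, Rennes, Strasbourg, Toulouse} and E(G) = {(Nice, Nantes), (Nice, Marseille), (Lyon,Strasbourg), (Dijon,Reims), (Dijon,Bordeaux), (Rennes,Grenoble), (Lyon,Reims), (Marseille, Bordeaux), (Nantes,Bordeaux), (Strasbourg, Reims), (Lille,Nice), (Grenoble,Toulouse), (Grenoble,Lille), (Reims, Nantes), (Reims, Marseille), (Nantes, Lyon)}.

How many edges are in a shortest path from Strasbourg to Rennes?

6

Distance 0: Strasbourg.
Distance 1: Lyon, Reims.
Distance 2: Dijon, Marseille, Nantes.
Distance 3: Bordeaux, Nice.
Distance 4: Lille.
Distance 5: Grenoble.
Distance 6: Rennes, Toulouse — contains Rennes.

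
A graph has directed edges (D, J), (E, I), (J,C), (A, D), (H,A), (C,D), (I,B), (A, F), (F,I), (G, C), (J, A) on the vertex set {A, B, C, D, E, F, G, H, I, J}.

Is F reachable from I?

No

Explore from I.
Distance 1: reach B.
The search from I is exhausted; no directed path reaches F.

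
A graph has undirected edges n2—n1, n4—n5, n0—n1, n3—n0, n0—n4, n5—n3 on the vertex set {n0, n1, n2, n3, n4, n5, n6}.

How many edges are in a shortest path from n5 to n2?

Distance 0: n5.
Distance 1: n3, n4.
Distance 2: n0.
Distance 3: n1.
Distance 4: n2 — contains n2.

4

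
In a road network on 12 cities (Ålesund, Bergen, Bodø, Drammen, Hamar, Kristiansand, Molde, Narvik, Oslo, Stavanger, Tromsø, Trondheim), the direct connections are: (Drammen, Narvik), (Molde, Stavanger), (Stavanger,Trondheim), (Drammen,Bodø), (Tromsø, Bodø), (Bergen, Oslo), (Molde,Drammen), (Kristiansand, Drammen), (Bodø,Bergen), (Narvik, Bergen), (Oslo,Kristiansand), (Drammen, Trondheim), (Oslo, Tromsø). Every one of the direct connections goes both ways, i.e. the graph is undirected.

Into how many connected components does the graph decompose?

3

From Ålesund: component {Ålesund}.
From Bergen: component {Bergen, Bodø, Drammen, Kristiansand, Molde, Narvik, Oslo, Stavanger, Tromsø, Trondheim}.
From Hamar: component {Hamar}.
That's 3 components.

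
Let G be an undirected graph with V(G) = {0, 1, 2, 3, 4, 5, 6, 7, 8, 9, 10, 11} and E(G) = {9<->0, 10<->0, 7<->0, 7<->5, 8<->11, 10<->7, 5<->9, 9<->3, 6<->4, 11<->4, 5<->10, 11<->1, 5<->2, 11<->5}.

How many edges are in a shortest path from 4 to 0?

Distance 0: 4.
Distance 1: 6, 11.
Distance 2: 1, 5, 8.
Distance 3: 2, 7, 9, 10.
Distance 4: 0, 3 — contains 0.

4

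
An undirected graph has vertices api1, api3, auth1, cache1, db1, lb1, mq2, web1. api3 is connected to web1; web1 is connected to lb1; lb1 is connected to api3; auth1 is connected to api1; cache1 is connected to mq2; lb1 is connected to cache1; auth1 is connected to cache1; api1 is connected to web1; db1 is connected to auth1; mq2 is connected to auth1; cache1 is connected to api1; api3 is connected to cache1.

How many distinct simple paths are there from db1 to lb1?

16

db1–auth1–api1–cache1–api3–lb1
db1–auth1–api1–cache1–api3–web1–lb1
db1–auth1–api1–cache1–lb1
db1–auth1–api1–web1–api3–cache1–lb1
db1–auth1–api1–web1–api3–lb1
db1–auth1–api1–web1–lb1
db1–auth1–cache1–api1–web1–api3–lb1
db1–auth1–cache1–api1–web1–lb1
... and 8 more.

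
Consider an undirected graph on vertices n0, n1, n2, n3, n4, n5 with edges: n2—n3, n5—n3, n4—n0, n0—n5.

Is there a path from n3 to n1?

Explore from n3.
Distance 1: reach n2, n5.
Distance 2: reach n0.
Distance 3: reach n4.
The search is exhausted without reaching n1; it lies in a different component.

No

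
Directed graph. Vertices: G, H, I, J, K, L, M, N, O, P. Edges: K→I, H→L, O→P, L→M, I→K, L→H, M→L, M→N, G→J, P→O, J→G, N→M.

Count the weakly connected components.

4

From G: component {G, J}.
From H: component {H, L, M, N}.
From I: component {I, K}.
From O: component {O, P}.
That's 4 components.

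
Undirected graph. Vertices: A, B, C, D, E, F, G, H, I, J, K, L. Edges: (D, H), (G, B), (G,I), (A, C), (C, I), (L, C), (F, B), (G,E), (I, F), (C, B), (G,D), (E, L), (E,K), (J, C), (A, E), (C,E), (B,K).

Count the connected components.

From A: component {A, B, C, D, E, F, G, H, I, J, K, L}.
That's 1 component.

1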